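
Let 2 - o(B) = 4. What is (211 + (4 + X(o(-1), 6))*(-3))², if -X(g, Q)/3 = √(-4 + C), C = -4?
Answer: 38953 + 7164*I*√2 ≈ 38953.0 + 10131.0*I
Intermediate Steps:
o(B) = -2 (o(B) = 2 - 1*4 = 2 - 4 = -2)
X(g, Q) = -6*I*√2 (X(g, Q) = -3*√(-4 - 4) = -6*I*√2)
(211 + (4 + X(o(-1), 6))*(-3))² = (211 + (4 - 6*I*√2)*(-3))² = (211 + (-12 + 18*I*√2))² = (199 + 18*I*√2)²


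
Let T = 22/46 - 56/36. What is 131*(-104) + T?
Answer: -2820391/207 ≈ -13625.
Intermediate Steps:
T = -223/207 (T = 22*(1/46) - 56*1/36 = 11/23 - 14/9 = -223/207 ≈ -1.0773)
131*(-104) + T = 131*(-104) - 223/207 = -13624 - 223/207 = -2820391/207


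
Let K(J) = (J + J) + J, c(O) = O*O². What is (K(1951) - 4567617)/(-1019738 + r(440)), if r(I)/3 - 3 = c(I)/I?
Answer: 4561764/438929 ≈ 10.393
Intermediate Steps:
c(O) = O³
K(J) = 3*J (K(J) = 2*J + J = 3*J)
r(I) = 9 + 3*I² (r(I) = 9 + 3*(I³/I) = 9 + 3*I²)
(K(1951) - 4567617)/(-1019738 + r(440)) = (3*1951 - 4567617)/(-1019738 + (9 + 3*440²)) = (5853 - 4567617)/(-1019738 + (9 + 3*193600)) = -4561764/(-1019738 + (9 + 580800)) = -4561764/(-1019738 + 580809) = -4561764/(-438929) = -4561764*(-1/438929) = 4561764/438929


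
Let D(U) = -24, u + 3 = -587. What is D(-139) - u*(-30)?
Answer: -17724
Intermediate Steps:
u = -590 (u = -3 - 587 = -590)
D(-139) - u*(-30) = -24 - (-590)*(-30) = -24 - 1*17700 = -24 - 17700 = -17724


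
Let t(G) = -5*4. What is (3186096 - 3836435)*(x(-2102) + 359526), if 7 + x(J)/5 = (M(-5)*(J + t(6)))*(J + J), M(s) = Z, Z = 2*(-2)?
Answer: 115798236603191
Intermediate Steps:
Z = -4
M(s) = -4
t(G) = -20
x(J) = -35 + 10*J*(80 - 4*J) (x(J) = -35 + 5*((-4*(J - 20))*(J + J)) = -35 + 5*((-4*(-20 + J))*(2*J)) = -35 + 5*((80 - 4*J)*(2*J)) = -35 + 5*(2*J*(80 - 4*J)) = -35 + 10*J*(80 - 4*J))
(3186096 - 3836435)*(x(-2102) + 359526) = (3186096 - 3836435)*((-35 - 40*(-2102)² + 800*(-2102)) + 359526) = -650339*((-35 - 40*4418404 - 1681600) + 359526) = -650339*((-35 - 176736160 - 1681600) + 359526) = -650339*(-178417795 + 359526) = -650339*(-178058269) = 115798236603191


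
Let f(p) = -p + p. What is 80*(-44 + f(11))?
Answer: -3520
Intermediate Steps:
f(p) = 0
80*(-44 + f(11)) = 80*(-44 + 0) = 80*(-44) = -3520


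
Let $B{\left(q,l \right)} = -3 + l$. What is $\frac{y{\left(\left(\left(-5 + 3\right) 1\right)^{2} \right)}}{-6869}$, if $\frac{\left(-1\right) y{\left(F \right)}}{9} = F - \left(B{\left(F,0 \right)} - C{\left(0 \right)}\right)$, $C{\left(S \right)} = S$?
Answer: $\frac{63}{6869} \approx 0.0091716$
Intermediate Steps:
$y{\left(F \right)} = -27 - 9 F$ ($y{\left(F \right)} = - 9 \left(F - \left(\left(-3 + 0\right) - 0\right)\right) = - 9 \left(F - \left(-3 + 0\right)\right) = - 9 \left(F - -3\right) = - 9 \left(F + 3\right) = - 9 \left(3 + F\right) = -27 - 9 F$)
$\frac{y{\left(\left(\left(-5 + 3\right) 1\right)^{2} \right)}}{-6869} = \frac{-27 - 9 \left(\left(-5 + 3\right) 1\right)^{2}}{-6869} = \left(-27 - 9 \left(\left(-2\right) 1\right)^{2}\right) \left(- \frac{1}{6869}\right) = \left(-27 - 9 \left(-2\right)^{2}\right) \left(- \frac{1}{6869}\right) = \left(-27 - 36\right) \left(- \frac{1}{6869}\right) = \left(-63\right) \left(- \frac{1}{6869}\right) = \frac{63}{6869}$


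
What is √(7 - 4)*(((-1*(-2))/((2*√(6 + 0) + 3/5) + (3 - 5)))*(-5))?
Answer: -1500*√2/551 - 350*√3/551 ≈ -4.9502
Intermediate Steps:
√(7 - 4)*(((-1*(-2))/((2*√(6 + 0) + 3/5) + (3 - 5)))*(-5)) = √3*((2/((2*√6 + 3*(⅕)) - 2))*(-5)) = √3*((2/((2*√6 + ⅗) - 2))*(-5)) = √3*((2/((⅗ + 2*√6) - 2))*(-5)) = √3*((2/(-7/5 + 2*√6))*(-5)) = √3*(-10/(-7/5 + 2*√6)) = -10*√3/(-7/5 + 2*√6)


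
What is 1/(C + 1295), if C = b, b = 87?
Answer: 1/1382 ≈ 0.00072359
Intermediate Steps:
C = 87
1/(C + 1295) = 1/(87 + 1295) = 1/1382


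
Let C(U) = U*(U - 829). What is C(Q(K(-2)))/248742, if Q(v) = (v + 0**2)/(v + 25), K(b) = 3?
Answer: -23209/65004576 ≈ -0.00035704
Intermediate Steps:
Q(v) = v/(25 + v) (Q(v) = (v + 0)/(25 + v) = v/(25 + v))
C(U) = U*(-829 + U)
C(Q(K(-2)))/248742 = ((3/(25 + 3))*(-829 + 3/(25 + 3)))/248742 = ((3/28)*(-829 + 3/28))*(1/248742) = ((3*(1/28))*(-829 + 3*(1/28)))*(1/248742) = (3*(-829 + 3/28)/28)*(1/248742) = ((3/28)*(-23209/28))*(1/248742) = -69627/784*1/248742 = -23209/65004576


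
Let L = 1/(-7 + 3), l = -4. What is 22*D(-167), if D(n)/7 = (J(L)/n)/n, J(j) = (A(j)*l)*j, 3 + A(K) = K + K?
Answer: -539/27889 ≈ -0.019327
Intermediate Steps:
L = -1/4 (L = 1/(-4) = -1/4 ≈ -0.25000)
A(K) = -3 + 2*K (A(K) = -3 + (K + K) = -3 + 2*K)
J(j) = j*(12 - 8*j) (J(j) = ((-3 + 2*j)*(-4))*j = (12 - 8*j)*j = j*(12 - 8*j))
D(n) = -49/(2*n**2) (D(n) = 7*(((4*(-1/4)*(3 - 2*(-1/4)))/n)/n) = 7*(((4*(-1/4)*(3 + 1/2))/n)/n) = 7*(((4*(-1/4)*(7/2))/n)/n) = 7*((-7/(2*n))/n) = 7*(-7/(2*n**2)) = -49/(2*n**2))
22*D(-167) = 22*(-49/2/(-167)**2) = 22*(-49/2*1/27889) = 22*(-49/55778) = -539/27889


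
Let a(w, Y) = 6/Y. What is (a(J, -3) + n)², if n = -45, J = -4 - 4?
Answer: 2209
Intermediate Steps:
J = -8
(a(J, -3) + n)² = (6/(-3) - 45)² = (6*(-⅓) - 45)² = (-2 - 45)² = (-47)² = 2209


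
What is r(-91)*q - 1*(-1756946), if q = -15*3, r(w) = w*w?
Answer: 1384301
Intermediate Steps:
r(w) = w**2
q = -45
r(-91)*q - 1*(-1756946) = (-91)**2*(-45) - 1*(-1756946) = 8281*(-45) + 1756946 = -372645 + 1756946 = 1384301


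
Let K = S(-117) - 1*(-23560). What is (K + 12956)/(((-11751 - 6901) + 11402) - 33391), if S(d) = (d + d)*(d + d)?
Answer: -30424/13547 ≈ -2.2458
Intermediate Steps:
S(d) = 4*d**2 (S(d) = (2*d)*(2*d) = 4*d**2)
K = 78316 (K = 4*(-117)**2 - 1*(-23560) = 4*13689 + 23560 = 54756 + 23560 = 78316)
(K + 12956)/(((-11751 - 6901) + 11402) - 33391) = (78316 + 12956)/(((-11751 - 6901) + 11402) - 33391) = 91272/((-18652 + 11402) - 33391) = 91272/(-7250 - 33391) = 91272/(-40641) = 91272*(-1/40641) = -30424/13547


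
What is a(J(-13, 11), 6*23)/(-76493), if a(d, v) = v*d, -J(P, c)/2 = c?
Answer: 3036/76493 ≈ 0.039690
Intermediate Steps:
J(P, c) = -2*c
a(d, v) = d*v
a(J(-13, 11), 6*23)/(-76493) = ((-2*11)*(6*23))/(-76493) = -22*138*(-1/76493) = -3036*(-1/76493) = 3036/76493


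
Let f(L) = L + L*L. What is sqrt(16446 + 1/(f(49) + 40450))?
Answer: sqrt(302673829029)/4290 ≈ 128.24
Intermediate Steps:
f(L) = L + L**2
sqrt(16446 + 1/(f(49) + 40450)) = sqrt(16446 + 1/(49*(1 + 49) + 40450)) = sqrt(16446 + 1/(49*50 + 40450)) = sqrt(16446 + 1/(2450 + 40450)) = sqrt(16446 + 1/42900) = sqrt(705533401/42900) = sqrt(302673829029)/4290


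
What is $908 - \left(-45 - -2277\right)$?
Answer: $-1324$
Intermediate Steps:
$908 - \left(-45 - -2277\right) = 908 - \left(-45 + 2277\right) = 908 - 2232 = -1324$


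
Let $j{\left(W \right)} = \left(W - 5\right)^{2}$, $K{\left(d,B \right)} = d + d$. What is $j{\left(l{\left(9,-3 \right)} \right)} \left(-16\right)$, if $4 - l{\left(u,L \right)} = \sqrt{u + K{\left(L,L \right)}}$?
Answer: $-64 - 32 \sqrt{3} \approx -119.43$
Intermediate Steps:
$K{\left(d,B \right)} = 2 d$
$l{\left(u,L \right)} = 4 - \sqrt{u + 2 L}$
$j{\left(W \right)} = \left(-5 + W\right)^{2}$
$j{\left(l{\left(9,-3 \right)} \right)} \left(-16\right) = \left(-5 + \left(4 - \sqrt{9 + 2 \left(-3\right)}\right)\right)^{2} \left(-16\right) = \left(-5 + \left(4 - \sqrt{9 - 6}\right)\right)^{2} \left(-16\right) = \left(-5 + \left(4 - \sqrt{3}\right)\right)^{2} \left(-16\right) = \left(-1 - \sqrt{3}\right)^{2} \left(-16\right) = - 16 \left(-1 - \sqrt{3}\right)^{2}$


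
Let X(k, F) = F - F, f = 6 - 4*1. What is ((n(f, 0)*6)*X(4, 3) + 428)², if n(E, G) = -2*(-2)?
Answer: 183184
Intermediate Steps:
f = 2 (f = 6 - 4 = 2)
X(k, F) = 0
n(E, G) = 4
((n(f, 0)*6)*X(4, 3) + 428)² = ((4*6)*0 + 428)² = (24*0 + 428)² = (0 + 428)² = 428² = 183184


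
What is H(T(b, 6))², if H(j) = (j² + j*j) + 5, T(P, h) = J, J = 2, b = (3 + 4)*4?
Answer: 169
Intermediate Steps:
b = 28 (b = 7*4 = 28)
T(P, h) = 2
H(j) = 5 + 2*j² (H(j) = (j² + j²) + 5 = 2*j² + 5 = 5 + 2*j²)
H(T(b, 6))² = (5 + 2*2²)² = (5 + 2*4)² = (5 + 8)² = 13² = 169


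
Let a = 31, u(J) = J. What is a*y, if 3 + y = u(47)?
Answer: 1364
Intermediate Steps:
y = 44 (y = -3 + 47 = 44)
a*y = 31*44 = 1364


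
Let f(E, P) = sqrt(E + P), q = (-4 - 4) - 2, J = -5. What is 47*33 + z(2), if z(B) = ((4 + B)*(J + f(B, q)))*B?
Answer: 1491 + 24*I*sqrt(2) ≈ 1491.0 + 33.941*I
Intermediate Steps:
q = -10 (q = -8 - 2 = -10)
z(B) = B*(-5 + sqrt(-10 + B))*(4 + B) (z(B) = ((4 + B)*(-5 + sqrt(B - 10)))*B = ((4 + B)*(-5 + sqrt(-10 + B)))*B = ((-5 + sqrt(-10 + B))*(4 + B))*B = B*(-5 + sqrt(-10 + B))*(4 + B))
47*33 + z(2) = 47*33 + 2*(-20 - 5*2 + 4*sqrt(-10 + 2) + 2*sqrt(-10 + 2)) = 1551 + 2*(-20 - 10 + 4*sqrt(-8) + 2*sqrt(-8)) = 1551 + 2*(-20 - 10 + 4*(2*I*sqrt(2)) + 2*(2*I*sqrt(2))) = 1551 + 2*(-20 - 10 + 8*I*sqrt(2) + 4*I*sqrt(2)) = 1551 + 2*(-30 + 12*I*sqrt(2)) = 1551 + (-60 + 24*I*sqrt(2)) = 1491 + 24*I*sqrt(2)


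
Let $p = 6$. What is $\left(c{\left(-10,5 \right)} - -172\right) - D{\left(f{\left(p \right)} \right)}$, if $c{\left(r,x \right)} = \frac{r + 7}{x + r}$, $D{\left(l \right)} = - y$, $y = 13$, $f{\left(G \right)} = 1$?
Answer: $\frac{928}{5} \approx 185.6$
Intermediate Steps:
$D{\left(l \right)} = -13$ ($D{\left(l \right)} = \left(-1\right) 13 = -13$)
$c{\left(r,x \right)} = \frac{7 + r}{r + x}$
$\left(c{\left(-10,5 \right)} - -172\right) - D{\left(f{\left(p \right)} \right)} = \left(\frac{7 - 10}{-10 + 5} - -172\right) - -13 = \left(\frac{1}{-5} \left(-3\right) + 172\right) + 13 = \left(\left(- \frac{1}{5}\right) \left(-3\right) + 172\right) + 13 = \left(\frac{3}{5} + 172\right) + 13 = \frac{863}{5} + 13 = \frac{928}{5}$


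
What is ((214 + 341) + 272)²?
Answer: 683929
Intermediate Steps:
((214 + 341) + 272)² = (555 + 272)² = 827² = 683929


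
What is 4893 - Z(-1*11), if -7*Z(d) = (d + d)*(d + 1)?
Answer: 34471/7 ≈ 4924.4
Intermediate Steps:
Z(d) = -2*d*(1 + d)/7 (Z(d) = -(d + d)*(d + 1)/7 = -2*d*(1 + d)/7)
4893 - Z(-1*11) = 4893 - (-2)*(-1*11)*(1 - 1*11)/7 = 4893 - (-2)*(-11)*(1 - 11)/7 = 4893 - (-2)*(-11)*(-10)/7 = 4893 - 1*(-220/7) = 4893 + 220/7 = 34471/7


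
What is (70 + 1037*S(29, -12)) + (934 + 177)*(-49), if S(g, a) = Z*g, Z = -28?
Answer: -896413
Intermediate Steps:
S(g, a) = -28*g
(70 + 1037*S(29, -12)) + (934 + 177)*(-49) = (70 + 1037*(-28*29)) + (934 + 177)*(-49) = (70 + 1037*(-812)) + 1111*(-49) = (70 - 842044) - 54439 = -841974 - 54439 = -896413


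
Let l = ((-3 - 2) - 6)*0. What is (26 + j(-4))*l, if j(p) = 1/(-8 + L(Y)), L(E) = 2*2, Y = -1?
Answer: 0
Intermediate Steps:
L(E) = 4
l = 0 (l = (-5 - 6)*0 = -11*0 = 0)
j(p) = -¼ (j(p) = 1/(-8 + 4) = 1/(-4) = -¼)
(26 + j(-4))*l = (26 - ¼)*0 = (103/4)*0 = 0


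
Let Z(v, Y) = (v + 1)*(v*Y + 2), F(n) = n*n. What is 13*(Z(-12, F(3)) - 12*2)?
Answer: 14846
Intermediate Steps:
F(n) = n**2
Z(v, Y) = (1 + v)*(2 + Y*v) (Z(v, Y) = (1 + v)*(Y*v + 2) = (1 + v)*(2 + Y*v))
13*(Z(-12, F(3)) - 12*2) = 13*((2 + 2*(-12) + 3**2*(-12) + 3**2*(-12)**2) - 12*2) = 13*((2 - 24 + 9*(-12) + 9*144) - 24) = 13*((2 - 24 - 108 + 1296) - 24) = 13*(1166 - 24) = 13*1142 = 14846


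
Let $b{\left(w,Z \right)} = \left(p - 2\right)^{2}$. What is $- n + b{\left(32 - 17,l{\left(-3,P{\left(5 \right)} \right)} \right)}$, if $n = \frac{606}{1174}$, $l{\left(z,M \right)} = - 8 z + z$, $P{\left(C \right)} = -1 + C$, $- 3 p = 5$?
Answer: $\frac{68300}{5283} \approx 12.928$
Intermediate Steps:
$p = - \frac{5}{3}$ ($p = \left(- \frac{1}{3}\right) 5 = - \frac{5}{3} \approx -1.6667$)
$l{\left(z,M \right)} = - 7 z$
$n = \frac{303}{587}$ ($n = 606 \cdot \frac{1}{1174} = \frac{303}{587} \approx 0.51618$)
$b{\left(w,Z \right)} = \frac{121}{9}$ ($b{\left(w,Z \right)} = \left(- \frac{5}{3} - 2\right)^{2} = \left(- \frac{11}{3}\right)^{2} = \frac{121}{9}$)
$- n + b{\left(32 - 17,l{\left(-3,P{\left(5 \right)} \right)} \right)} = \left(-1\right) \frac{303}{587} + \frac{121}{9} = - \frac{303}{587} + \frac{121}{9} = \frac{68300}{5283}$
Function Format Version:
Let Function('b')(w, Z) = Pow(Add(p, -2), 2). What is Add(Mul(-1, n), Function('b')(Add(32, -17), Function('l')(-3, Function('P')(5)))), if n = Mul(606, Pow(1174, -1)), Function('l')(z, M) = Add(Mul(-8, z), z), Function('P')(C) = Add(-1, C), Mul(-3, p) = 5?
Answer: Rational(68300, 5283) ≈ 12.928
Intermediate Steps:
p = Rational(-5, 3) (p = Mul(Rational(-1, 3), 5) = Rational(-5, 3) ≈ -1.6667)
Function('l')(z, M) = Mul(-7, z)
n = Rational(303, 587) (n = Mul(606, Rational(1, 1174)) = Rational(303, 587) ≈ 0.51618)
Function('b')(w, Z) = Rational(121, 9) (Function('b')(w, Z) = Pow(Add(Rational(-5, 3), -2), 2) = Pow(Rational(-11, 3), 2) = Rational(121, 9))
Add(Mul(-1, n), Function('b')(Add(32, -17), Function('l')(-3, Function('P')(5)))) = Add(Mul(-1, Rational(303, 587)), Rational(121, 9)) = Add(Rational(-303, 587), Rational(121, 9)) = Rational(68300, 5283)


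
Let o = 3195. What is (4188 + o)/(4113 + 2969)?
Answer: 7383/7082 ≈ 1.0425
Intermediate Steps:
(4188 + o)/(4113 + 2969) = (4188 + 3195)/(4113 + 2969) = 7383/7082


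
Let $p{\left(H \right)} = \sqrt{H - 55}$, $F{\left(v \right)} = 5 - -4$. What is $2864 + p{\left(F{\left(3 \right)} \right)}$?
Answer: $2864 + i \sqrt{46} \approx 2864.0 + 6.7823 i$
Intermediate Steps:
$F{\left(v \right)} = 9$ ($F{\left(v \right)} = 5 + 4 = 9$)
$p{\left(H \right)} = \sqrt{-55 + H}$
$2864 + p{\left(F{\left(3 \right)} \right)} = 2864 + \sqrt{-55 + 9} = 2864 + \sqrt{-46} = 2864 + i \sqrt{46}$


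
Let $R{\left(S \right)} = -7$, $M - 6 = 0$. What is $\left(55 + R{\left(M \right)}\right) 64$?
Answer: $3072$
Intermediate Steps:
$M = 6$ ($M = 6 + 0 = 6$)
$\left(55 + R{\left(M \right)}\right) 64 = \left(55 - 7\right) 64 = 48 \cdot 64 = 3072$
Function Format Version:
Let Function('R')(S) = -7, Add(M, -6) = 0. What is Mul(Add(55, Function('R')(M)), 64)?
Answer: 3072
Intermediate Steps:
M = 6 (M = Add(6, 0) = 6)
Mul(Add(55, Function('R')(M)), 64) = Mul(Add(55, -7), 64) = Mul(48, 64) = 3072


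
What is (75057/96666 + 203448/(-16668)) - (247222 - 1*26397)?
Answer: -9883834295747/44756358 ≈ -2.2084e+5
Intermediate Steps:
(75057/96666 + 203448/(-16668)) - (247222 - 1*26397) = (75057*(1/96666) + 203448*(-1/16668)) - (247222 - 26397) = (25019/32222 - 16954/1389) - 1*220825 = -511540397/44756358 - 220825 = -9883834295747/44756358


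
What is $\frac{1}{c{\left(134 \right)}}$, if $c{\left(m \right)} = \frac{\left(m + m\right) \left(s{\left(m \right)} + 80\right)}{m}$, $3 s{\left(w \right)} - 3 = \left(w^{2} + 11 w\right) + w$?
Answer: $\frac{3}{39614} \approx 7.5731 \cdot 10^{-5}$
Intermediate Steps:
$s{\left(w \right)} = 1 + 4 w + \frac{w^{2}}{3}$ ($s{\left(w \right)} = 1 + \frac{\left(w^{2} + 11 w\right) + w}{3} = 1 + \frac{w^{2} + 12 w}{3} = 1 + \left(4 w + \frac{w^{2}}{3}\right) = 1 + 4 w + \frac{w^{2}}{3}$)
$c{\left(m \right)} = 162 + 8 m + \frac{2 m^{2}}{3}$ ($c{\left(m \right)} = \frac{\left(m + m\right) \left(\left(1 + 4 m + \frac{m^{2}}{3}\right) + 80\right)}{m} = \frac{2 m \left(81 + 4 m + \frac{m^{2}}{3}\right)}{m} = 162 + 8 m + \frac{2 m^{2}}{3}$)
$\frac{1}{c{\left(134 \right)}} = \frac{1}{162 + 8 \cdot 134 + \frac{2 \cdot 134^{2}}{3}} = \frac{1}{162 + 1072 + \frac{2}{3} \cdot 17956} = \frac{1}{162 + 1072 + \frac{35912}{3}} = \frac{1}{\frac{39614}{3}} = \frac{3}{39614}$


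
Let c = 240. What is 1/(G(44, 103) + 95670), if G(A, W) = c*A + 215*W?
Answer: 1/128375 ≈ 7.7897e-6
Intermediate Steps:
G(A, W) = 215*W + 240*A (G(A, W) = 240*A + 215*W = 215*W + 240*A)
1/(G(44, 103) + 95670) = 1/((215*103 + 240*44) + 95670) = 1/((22145 + 10560) + 95670) = 1/(32705 + 95670) = 1/128375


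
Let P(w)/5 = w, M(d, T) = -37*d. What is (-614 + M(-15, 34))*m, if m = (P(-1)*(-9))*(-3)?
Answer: 7965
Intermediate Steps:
P(w) = 5*w
m = -135 (m = ((5*(-1))*(-9))*(-3) = -5*(-9)*(-3) = 45*(-3) = -135)
(-614 + M(-15, 34))*m = (-614 - 37*(-15))*(-135) = (-614 + 555)*(-135) = -59*(-135) = 7965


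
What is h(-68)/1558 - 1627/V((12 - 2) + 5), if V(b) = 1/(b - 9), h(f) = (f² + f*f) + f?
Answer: -7600008/779 ≈ -9756.1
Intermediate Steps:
h(f) = f + 2*f² (h(f) = (f² + f²) + f = 2*f² + f = f + 2*f²)
V(b) = 1/(-9 + b)
h(-68)/1558 - 1627/V((12 - 2) + 5) = -68*(1 + 2*(-68))/1558 - (-6508 + 1627*(12 - 2)) = -68*(1 - 136)*(1/1558) - 1627/(1/(-9 + (10 + 5))) = -68*(-135)*(1/1558) - 1627/(1/(-9 + 15)) = 9180*(1/1558) - 1627/(1/6) = 4590/779 - 1627/⅙ = 4590/779 - 1627*6 = 4590/779 - 9762 = -7600008/779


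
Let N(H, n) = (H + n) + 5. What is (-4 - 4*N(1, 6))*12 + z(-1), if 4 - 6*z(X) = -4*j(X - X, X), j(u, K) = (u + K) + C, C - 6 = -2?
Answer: -1864/3 ≈ -621.33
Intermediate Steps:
C = 4 (C = 6 - 2 = 4)
j(u, K) = 4 + K + u (j(u, K) = (u + K) + 4 = (K + u) + 4 = 4 + K + u)
N(H, n) = 5 + H + n
z(X) = 10/3 + 2*X/3 (z(X) = ⅔ - (-2)*(4 + X + (X - X))/3 = ⅔ - (-2)*(4 + X + 0)/3 = ⅔ - (-2)*(4 + X)/3 = ⅔ - (-16 - 4*X)/6 = ⅔ + (8/3 + 2*X/3) = 10/3 + 2*X/3)
(-4 - 4*N(1, 6))*12 + z(-1) = (-4 - 4*(5 + 1 + 6))*12 + (10/3 + (⅔)*(-1)) = (-4 - 4*12)*12 + (10/3 - ⅔) = (-4 - 48)*12 + 8/3 = -52*12 + 8/3 = -624 + 8/3 = -1864/3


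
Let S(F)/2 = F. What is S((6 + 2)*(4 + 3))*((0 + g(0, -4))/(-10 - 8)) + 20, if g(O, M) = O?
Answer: 20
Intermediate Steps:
S(F) = 2*F
S((6 + 2)*(4 + 3))*((0 + g(0, -4))/(-10 - 8)) + 20 = (2*((6 + 2)*(4 + 3)))*((0 + 0)/(-10 - 8)) + 20 = (2*(8*7))*(0/(-18)) + 20 = (2*56)*(0*(-1/18)) + 20 = 112*0 + 20 = 0 + 20 = 20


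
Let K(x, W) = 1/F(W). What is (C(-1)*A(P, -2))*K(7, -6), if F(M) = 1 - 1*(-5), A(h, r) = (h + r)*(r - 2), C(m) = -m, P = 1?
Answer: ⅔ ≈ 0.66667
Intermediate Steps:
A(h, r) = (-2 + r)*(h + r) (A(h, r) = (h + r)*(-2 + r) = (-2 + r)*(h + r))
F(M) = 6 (F(M) = 1 + 5 = 6)
K(x, W) = ⅙ (K(x, W) = 1/6 = ⅙)
(C(-1)*A(P, -2))*K(7, -6) = ((-1*(-1))*((-2)² - 2*1 - 2*(-2) + 1*(-2)))*(⅙) = (1*(4 - 2 + 4 - 2))*(⅙) = (1*4)*(⅙) = 4*(⅙) = ⅔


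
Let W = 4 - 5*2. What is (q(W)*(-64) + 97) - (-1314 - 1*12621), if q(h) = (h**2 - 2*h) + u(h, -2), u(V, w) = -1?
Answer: 11024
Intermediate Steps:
W = -6 (W = 4 - 10 = -6)
q(h) = -1 + h**2 - 2*h (q(h) = (h**2 - 2*h) - 1 = -1 + h**2 - 2*h)
(q(W)*(-64) + 97) - (-1314 - 1*12621) = ((-1 + (-6)**2 - 2*(-6))*(-64) + 97) - (-1314 - 1*12621) = ((-1 + 36 + 12)*(-64) + 97) - (-1314 - 12621) = (47*(-64) + 97) - 1*(-13935) = (-3008 + 97) + 13935 = -2911 + 13935 = 11024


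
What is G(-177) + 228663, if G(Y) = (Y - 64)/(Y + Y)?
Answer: 80946943/354 ≈ 2.2866e+5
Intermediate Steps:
G(Y) = (-64 + Y)/(2*Y) (G(Y) = (-64 + Y)/((2*Y)) = (-64 + Y)*(1/(2*Y)) = (-64 + Y)/(2*Y))
G(-177) + 228663 = (½)*(-64 - 177)/(-177) + 228663 = (½)*(-1/177)*(-241) + 228663 = 241/354 + 228663 = 80946943/354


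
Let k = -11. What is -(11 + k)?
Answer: 0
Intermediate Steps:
-(11 + k) = -(11 - 11) = -1*0 = 0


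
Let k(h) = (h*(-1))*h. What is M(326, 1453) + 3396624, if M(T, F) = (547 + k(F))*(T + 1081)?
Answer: -2966304810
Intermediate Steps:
k(h) = -h² (k(h) = (-h)*h = -h²)
M(T, F) = (547 - F²)*(1081 + T) (M(T, F) = (547 - F²)*(T + 1081) = (547 - F²)*(1081 + T))
M(326, 1453) + 3396624 = (591307 - 1081*1453² + 547*326 - 1*326*1453²) + 3396624 = (591307 - 1081*2111209 + 178322 - 1*326*2111209) + 3396624 = (591307 - 2282216929 + 178322 - 688254134) + 3396624 = -2969701434 + 3396624 = -2966304810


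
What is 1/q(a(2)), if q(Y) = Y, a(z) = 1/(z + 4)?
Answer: 6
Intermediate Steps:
a(z) = 1/(4 + z)
1/q(a(2)) = 1/(1/(4 + 2)) = 1/(1/6) = 6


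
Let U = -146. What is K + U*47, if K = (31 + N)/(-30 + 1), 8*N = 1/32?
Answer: -50951425/7424 ≈ -6863.1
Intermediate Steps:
N = 1/256 (N = (⅛)/32 = (⅛)*(1/32) = 1/256 ≈ 0.0039063)
K = -7937/7424 (K = (31 + 1/256)/(-30 + 1) = (7937/256)/(-29) = (7937/256)*(-1/29) = -7937/7424 ≈ -1.0691)
K + U*47 = -7937/7424 - 146*47 = -7937/7424 - 6862 = -50951425/7424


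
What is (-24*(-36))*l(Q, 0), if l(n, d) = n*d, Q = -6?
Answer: 0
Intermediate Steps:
l(n, d) = d*n
(-24*(-36))*l(Q, 0) = (-24*(-36))*(0*(-6)) = 864*0 = 0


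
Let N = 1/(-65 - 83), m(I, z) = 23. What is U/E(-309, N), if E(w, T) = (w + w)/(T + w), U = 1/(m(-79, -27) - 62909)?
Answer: -45733/5751805104 ≈ -7.9511e-6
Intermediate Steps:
N = -1/148 (N = 1/(-148) = -1/148 ≈ -0.0067568)
U = -1/62886 (U = 1/(23 - 62909) = 1/(-62886) = -1/62886 ≈ -1.5902e-5)
E(w, T) = 2*w/(T + w) (E(w, T) = (2*w)/(T + w) = 2*w/(T + w))
U/E(-309, N) = -1/(62886*(2*(-309)/(-1/148 - 309))) = -1/(62886*(2*(-309)/(-45733/148))) = -1/(62886*(2*(-309)*(-148/45733))) = -1/(62886*91464/45733) = -1/62886*45733/91464 = -45733/5751805104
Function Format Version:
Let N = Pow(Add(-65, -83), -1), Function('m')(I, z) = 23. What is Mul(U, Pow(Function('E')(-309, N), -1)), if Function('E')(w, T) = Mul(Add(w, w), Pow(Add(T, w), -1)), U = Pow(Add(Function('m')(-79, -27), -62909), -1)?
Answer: Rational(-45733, 5751805104) ≈ -7.9511e-6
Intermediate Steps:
N = Rational(-1, 148) (N = Pow(-148, -1) = Rational(-1, 148) ≈ -0.0067568)
U = Rational(-1, 62886) (U = Pow(Add(23, -62909), -1) = Pow(-62886, -1) = Rational(-1, 62886) ≈ -1.5902e-5)
Function('E')(w, T) = Mul(2, w, Pow(Add(T, w), -1)) (Function('E')(w, T) = Mul(Mul(2, w), Pow(Add(T, w), -1)) = Mul(2, w, Pow(Add(T, w), -1)))
Mul(U, Pow(Function('E')(-309, N), -1)) = Mul(Rational(-1, 62886), Pow(Mul(2, -309, Pow(Add(Rational(-1, 148), -309), -1)), -1)) = Mul(Rational(-1, 62886), Pow(Mul(2, -309, Pow(Rational(-45733, 148), -1)), -1)) = Mul(Rational(-1, 62886), Pow(Mul(2, -309, Rational(-148, 45733)), -1)) = Mul(Rational(-1, 62886), Pow(Rational(91464, 45733), -1)) = Mul(Rational(-1, 62886), Rational(45733, 91464)) = Rational(-45733, 5751805104)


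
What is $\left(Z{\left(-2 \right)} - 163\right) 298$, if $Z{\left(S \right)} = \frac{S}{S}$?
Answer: $-48276$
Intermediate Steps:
$Z{\left(S \right)} = 1$
$\left(Z{\left(-2 \right)} - 163\right) 298 = \left(1 - 163\right) 298 = \left(-162\right) 298 = -48276$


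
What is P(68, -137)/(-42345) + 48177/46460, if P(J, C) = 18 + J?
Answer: 4031801/3895740 ≈ 1.0349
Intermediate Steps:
P(68, -137)/(-42345) + 48177/46460 = (18 + 68)/(-42345) + 48177/46460 = 86*(-1/42345) + 48177*(1/46460) = -86/42345 + 477/460 = 4031801/3895740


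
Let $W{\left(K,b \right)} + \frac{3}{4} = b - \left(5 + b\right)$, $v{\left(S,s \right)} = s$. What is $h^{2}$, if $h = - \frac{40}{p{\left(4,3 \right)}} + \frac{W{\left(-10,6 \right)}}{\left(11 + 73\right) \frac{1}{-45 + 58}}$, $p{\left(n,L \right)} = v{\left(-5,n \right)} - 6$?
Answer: $\frac{41229241}{112896} \approx 365.2$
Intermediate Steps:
$p{\left(n,L \right)} = -6 + n$ ($p{\left(n,L \right)} = n - 6 = -6 + n$)
$W{\left(K,b \right)} = - \frac{23}{4}$ ($W{\left(K,b \right)} = - \frac{3}{4} + \left(b - \left(5 + b\right)\right) = - \frac{3}{4} - 5 = - \frac{23}{4}$)
$h = \frac{6421}{336}$ ($h = - \frac{40}{-6 + 4} - \frac{23}{4 \frac{11 + 73}{-45 + 58}} = - \frac{40}{-2} - \frac{23}{4 \cdot \frac{84}{13}} = \left(-40\right) \left(- \frac{1}{2}\right) - \frac{23}{4 \cdot 84 \cdot \frac{1}{13}} = 20 - \frac{23}{4 \cdot \frac{84}{13}} = 20 - \frac{299}{336} = \frac{6421}{336} \approx 19.11$)
$h^{2} = \left(\frac{6421}{336}\right)^{2} = \frac{41229241}{112896}$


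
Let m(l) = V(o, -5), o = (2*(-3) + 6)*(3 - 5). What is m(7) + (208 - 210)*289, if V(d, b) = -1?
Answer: -579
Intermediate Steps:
o = 0 (o = (-6 + 6)*(-2) = 0*(-2) = 0)
m(l) = -1
m(7) + (208 - 210)*289 = -1 + (208 - 210)*289 = -1 - 2*289 = -1 - 578 = -579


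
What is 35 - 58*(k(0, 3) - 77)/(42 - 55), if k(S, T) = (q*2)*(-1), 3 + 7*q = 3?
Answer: -4011/13 ≈ -308.54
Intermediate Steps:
q = 0 (q = -3/7 + (⅐)*3 = -3/7 + 3/7 = 0)
k(S, T) = 0 (k(S, T) = (0*2)*(-1) = 0*(-1) = 0)
35 - 58*(k(0, 3) - 77)/(42 - 55) = 35 - 58*(0 - 77)/(42 - 55) = 35 - (-4466)/(-13) = 35 - (-4466)*(-1)/13 = 35 - 58*77/13 = 35 - 4466/13 = -4011/13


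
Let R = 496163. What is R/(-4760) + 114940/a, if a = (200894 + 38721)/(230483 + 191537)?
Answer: 2714992129303/13418440 ≈ 2.0233e+5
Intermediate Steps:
a = 47923/84404 (a = 239615/422020 = 239615*(1/422020) = 47923/84404 ≈ 0.56778)
R/(-4760) + 114940/a = 496163/(-4760) + 114940/(47923/84404) = 496163*(-1/4760) + 114940*(84404/47923) = -496163/4760 + 9701395760/47923 = 2714992129303/13418440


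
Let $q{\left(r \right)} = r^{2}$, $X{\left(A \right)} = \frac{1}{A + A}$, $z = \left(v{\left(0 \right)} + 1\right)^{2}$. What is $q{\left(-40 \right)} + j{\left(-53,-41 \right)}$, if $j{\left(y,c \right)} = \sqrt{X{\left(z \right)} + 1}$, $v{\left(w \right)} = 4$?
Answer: $1600 + \frac{\sqrt{102}}{10} \approx 1601.0$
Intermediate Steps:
$z = 25$ ($z = \left(4 + 1\right)^{2} = 5^{2} = 25$)
$X{\left(A \right)} = \frac{1}{2 A}$
$j{\left(y,c \right)} = \frac{\sqrt{102}}{10}$ ($j{\left(y,c \right)} = \sqrt{\frac{1}{2 \cdot 25} + 1} = \sqrt{\frac{1}{2} \cdot \frac{1}{25} + 1} = \sqrt{\frac{1}{50} + 1} = \sqrt{\frac{51}{50}} = \frac{\sqrt{102}}{10}$)
$q{\left(-40 \right)} + j{\left(-53,-41 \right)} = \left(-40\right)^{2} + \frac{\sqrt{102}}{10} = 1600 + \frac{\sqrt{102}}{10}$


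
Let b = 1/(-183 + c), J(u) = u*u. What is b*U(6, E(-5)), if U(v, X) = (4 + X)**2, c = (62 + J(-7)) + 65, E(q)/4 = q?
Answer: -256/7 ≈ -36.571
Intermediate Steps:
J(u) = u**2
E(q) = 4*q
c = 176 (c = (62 + (-7)**2) + 65 = (62 + 49) + 65 = 111 + 65 = 176)
b = -1/7 (b = 1/(-183 + 176) = 1/(-7) = -1/7 ≈ -0.14286)
b*U(6, E(-5)) = -(4 + 4*(-5))**2/7 = -(4 - 20)**2/7 = -1/7*(-16)**2 = -1/7*256 = -256/7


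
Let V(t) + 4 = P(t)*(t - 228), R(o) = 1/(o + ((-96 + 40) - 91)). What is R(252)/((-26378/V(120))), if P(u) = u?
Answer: 926/197835 ≈ 0.0046807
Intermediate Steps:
R(o) = 1/(-147 + o) (R(o) = 1/(o + (-56 - 91)) = 1/(o - 147) = 1/(-147 + o))
V(t) = -4 + t*(-228 + t) (V(t) = -4 + t*(t - 228) = -4 + t*(-228 + t))
R(252)/((-26378/V(120))) = 1/((-147 + 252)*((-26378/(-4 + 120**2 - 228*120)))) = 1/(105*((-26378/(-4 + 14400 - 27360)))) = 1/(105*((-26378/(-12964)))) = 1/(105*((-26378*(-1/12964)))) = 1/(105*(13189/6482)) = (1/105)*(6482/13189) = 926/197835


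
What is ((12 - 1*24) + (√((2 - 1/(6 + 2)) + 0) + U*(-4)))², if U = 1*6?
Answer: (144 - √30)²/16 ≈ 1199.3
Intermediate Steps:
U = 6
((12 - 1*24) + (√((2 - 1/(6 + 2)) + 0) + U*(-4)))² = ((12 - 1*24) + (√((2 - 1/(6 + 2)) + 0) + 6*(-4)))² = ((12 - 24) + (√((2 - 1/8) + 0) - 24))² = (-12 + (√((2 - 1*⅛) + 0) - 24))² = (-12 + (√((2 - ⅛) + 0) - 24))² = (-12 + (√(15/8 + 0) - 24))² = (-12 + (√(15/8) - 24))² = (-12 + (√30/4 - 24))² = (-12 + (-24 + √30/4))² = (-36 + √30/4)²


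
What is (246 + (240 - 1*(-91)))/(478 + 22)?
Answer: 577/500 ≈ 1.1540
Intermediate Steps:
(246 + (240 - 1*(-91)))/(478 + 22) = (246 + (240 + 91))/500 = (246 + 331)*(1/500) = 577*(1/500) = 577/500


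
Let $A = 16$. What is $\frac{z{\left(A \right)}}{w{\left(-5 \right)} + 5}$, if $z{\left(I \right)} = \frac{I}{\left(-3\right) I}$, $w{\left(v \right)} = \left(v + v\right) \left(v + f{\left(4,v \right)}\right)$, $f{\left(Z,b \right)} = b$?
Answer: $- \frac{1}{315} \approx -0.0031746$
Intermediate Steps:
$w{\left(v \right)} = 4 v^{2}$ ($w{\left(v \right)} = \left(v + v\right) \left(v + v\right) = 2 v 2 v = 4 v^{2}$)
$z{\left(I \right)} = - \frac{1}{3}$ ($z{\left(I \right)} = I \left(- \frac{1}{3 I}\right) = - \frac{1}{3}$)
$\frac{z{\left(A \right)}}{w{\left(-5 \right)} + 5} = \frac{1}{4 \left(-5\right)^{2} + 5} \left(- \frac{1}{3}\right) = \frac{1}{4 \cdot 25 + 5} \left(- \frac{1}{3}\right) = \frac{1}{100 + 5} \left(- \frac{1}{3}\right) = \frac{1}{105} \left(- \frac{1}{3}\right) = - \frac{1}{315}$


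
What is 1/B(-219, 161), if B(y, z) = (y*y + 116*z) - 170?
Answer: 1/66467 ≈ 1.5045e-5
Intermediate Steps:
B(y, z) = -170 + y² + 116*z (B(y, z) = (y² + 116*z) - 170 = -170 + y² + 116*z)
1/B(-219, 161) = 1/(-170 + (-219)² + 116*161) = 1/(-170 + 47961 + 18676) = 1/66467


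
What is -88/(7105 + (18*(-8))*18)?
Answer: -88/4513 ≈ -0.019499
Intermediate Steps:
-88/(7105 + (18*(-8))*18) = -88/(7105 - 144*18) = -88/(7105 - 2592) = -88/4513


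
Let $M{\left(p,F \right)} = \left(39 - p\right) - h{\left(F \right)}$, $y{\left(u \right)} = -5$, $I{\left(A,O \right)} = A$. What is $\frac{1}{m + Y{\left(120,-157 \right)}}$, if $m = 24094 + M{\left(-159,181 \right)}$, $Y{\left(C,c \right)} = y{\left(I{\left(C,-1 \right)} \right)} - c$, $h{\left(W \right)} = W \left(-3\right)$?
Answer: $\frac{1}{24987} \approx 4.0021 \cdot 10^{-5}$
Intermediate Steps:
$h{\left(W \right)} = - 3 W$
$M{\left(p,F \right)} = 39 - p + 3 F$ ($M{\left(p,F \right)} = \left(39 - p\right) - - 3 F = \left(39 - p\right) + 3 F = 39 - p + 3 F$)
$Y{\left(C,c \right)} = -5 - c$
$m = 24835$ ($m = 24094 + \left(39 - -159 + 3 \cdot 181\right) = 24094 + \left(39 + 159 + 543\right) = 24094 + 741 = 24835$)
$\frac{1}{m + Y{\left(120,-157 \right)}} = \frac{1}{24835 - -152} = \frac{1}{24835 + \left(-5 + 157\right)} = \frac{1}{24835 + 152} = \frac{1}{24987}$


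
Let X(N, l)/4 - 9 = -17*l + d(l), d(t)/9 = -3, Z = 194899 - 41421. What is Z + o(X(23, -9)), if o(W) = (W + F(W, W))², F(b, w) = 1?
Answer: 446159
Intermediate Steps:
Z = 153478
d(t) = -27 (d(t) = 9*(-3) = -27)
X(N, l) = -72 - 68*l (X(N, l) = 36 + 4*(-17*l - 27) = 36 + 4*(-27 - 17*l) = 36 + (-108 - 68*l) = -72 - 68*l)
o(W) = (1 + W)² (o(W) = (W + 1)² = (1 + W)²)
Z + o(X(23, -9)) = 153478 + (1 + (-72 - 68*(-9)))² = 153478 + (1 + (-72 + 612))² = 153478 + (1 + 540)² = 153478 + 541² = 153478 + 292681 = 446159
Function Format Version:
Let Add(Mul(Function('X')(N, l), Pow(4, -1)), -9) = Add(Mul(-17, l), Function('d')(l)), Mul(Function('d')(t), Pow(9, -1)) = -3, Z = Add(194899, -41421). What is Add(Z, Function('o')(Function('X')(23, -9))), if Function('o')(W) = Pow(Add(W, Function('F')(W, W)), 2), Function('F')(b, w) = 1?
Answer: 446159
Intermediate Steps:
Z = 153478
Function('d')(t) = -27 (Function('d')(t) = Mul(9, -3) = -27)
Function('X')(N, l) = Add(-72, Mul(-68, l)) (Function('X')(N, l) = Add(36, Mul(4, Add(Mul(-17, l), -27))) = Add(36, Mul(4, Add(-27, Mul(-17, l)))) = Add(36, Add(-108, Mul(-68, l))) = Add(-72, Mul(-68, l)))
Function('o')(W) = Pow(Add(1, W), 2) (Function('o')(W) = Pow(Add(W, 1), 2) = Pow(Add(1, W), 2))
Add(Z, Function('o')(Function('X')(23, -9))) = Add(153478, Pow(Add(1, Add(-72, Mul(-68, -9))), 2)) = Add(153478, Pow(Add(1, Add(-72, 612)), 2)) = Add(153478, Pow(Add(1, 540), 2)) = Add(153478, Pow(541, 2)) = Add(153478, 292681) = 446159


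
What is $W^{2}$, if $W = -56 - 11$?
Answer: $4489$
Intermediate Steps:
$W = -67$
$W^{2} = \left(-67\right)^{2} = 4489$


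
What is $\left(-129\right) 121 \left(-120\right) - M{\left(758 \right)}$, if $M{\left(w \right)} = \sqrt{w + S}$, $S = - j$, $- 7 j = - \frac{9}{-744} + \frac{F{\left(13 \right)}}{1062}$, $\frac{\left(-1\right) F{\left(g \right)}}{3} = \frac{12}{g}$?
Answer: $1873080 - \frac{\sqrt{335969737909078}}{665756} \approx 1.8731 \cdot 10^{6}$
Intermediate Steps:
$F{\left(g \right)} = - \frac{36}{g}$ ($F{\left(g \right)} = - 3 \frac{12}{g} = - \frac{36}{g}$)
$j = - \frac{1805}{1331512}$ ($j = - \frac{- \frac{9}{-744} + \frac{\left(-36\right) \frac{1}{13}}{1062}}{7} = - \frac{\left(-9\right) \left(- \frac{1}{744}\right) + \left(-36\right) \frac{1}{13} \cdot \frac{1}{1062}}{7} = - \frac{\frac{3}{248} - \frac{2}{767}}{7} = \left(- \frac{1}{7}\right) \frac{1805}{190216} = - \frac{1805}{1331512} \approx -0.0013556$)
$S = \frac{1805}{1331512}$ ($S = \left(-1\right) \left(- \frac{1805}{1331512}\right) = \frac{1805}{1331512} \approx 0.0013556$)
$M{\left(w \right)} = \sqrt{\frac{1805}{1331512} + w}$ ($M{\left(w \right)} = \sqrt{w + \frac{1805}{1331512}} = \sqrt{\frac{1805}{1331512} + w}$)
$\left(-129\right) 121 \left(-120\right) - M{\left(758 \right)} = \left(-129\right) 121 \left(-120\right) - \frac{\sqrt{600844790 + 443231051536 \cdot 758}}{665756} = \left(-15609\right) \left(-120\right) - \frac{\sqrt{600844790 + 335969137064288}}{665756} = 1873080 - \frac{\sqrt{335969737909078}}{665756}$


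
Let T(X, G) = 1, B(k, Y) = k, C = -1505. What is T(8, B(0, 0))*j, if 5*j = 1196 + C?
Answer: -309/5 ≈ -61.800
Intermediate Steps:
j = -309/5 (j = (1196 - 1505)/5 = (⅕)*(-309) = -309/5 ≈ -61.800)
T(8, B(0, 0))*j = 1*(-309/5) = -309/5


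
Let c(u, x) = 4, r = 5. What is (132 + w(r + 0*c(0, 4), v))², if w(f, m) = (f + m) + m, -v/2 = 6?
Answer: 12769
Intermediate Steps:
v = -12 (v = -2*6 = -12)
w(f, m) = f + 2*m
(132 + w(r + 0*c(0, 4), v))² = (132 + ((5 + 0*4) + 2*(-12)))² = (132 + ((5 + 0) - 24))² = (132 + (5 - 24))² = (132 - 19)² = 113² = 12769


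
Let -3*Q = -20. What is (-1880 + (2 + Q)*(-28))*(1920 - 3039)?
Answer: 2375264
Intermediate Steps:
Q = 20/3 (Q = -⅓*(-20) = 20/3 ≈ 6.6667)
(-1880 + (2 + Q)*(-28))*(1920 - 3039) = (-1880 + (2 + 20/3)*(-28))*(1920 - 3039) = (-1880 + (26/3)*(-28))*(-1119) = (-1880 - 728/3)*(-1119) = -6368/3*(-1119) = 2375264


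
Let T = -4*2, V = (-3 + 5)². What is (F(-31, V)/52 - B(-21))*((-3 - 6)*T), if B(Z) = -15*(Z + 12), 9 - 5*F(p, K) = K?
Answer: -126342/13 ≈ -9718.6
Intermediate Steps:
V = 4 (V = 2² = 4)
F(p, K) = 9/5 - K/5
T = -8
B(Z) = -180 - 15*Z (B(Z) = -15*(12 + Z) = -180 - 15*Z)
(F(-31, V)/52 - B(-21))*((-3 - 6)*T) = ((9/5 - ⅕*4)/52 - (-180 - 15*(-21)))*((-3 - 6)*(-8)) = ((9/5 - ⅘)*(1/52) - (-180 + 315))*(-9*(-8)) = (1*(1/52) - 1*135)*72 = (1/52 - 135)*72 = -7019/52*72 = -126342/13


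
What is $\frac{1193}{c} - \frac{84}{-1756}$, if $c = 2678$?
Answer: $\frac{579965}{1175642} \approx 0.49332$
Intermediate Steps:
$\frac{1193}{c} - \frac{84}{-1756} = \frac{1193}{2678} - \frac{84}{-1756} = 1193 \cdot \frac{1}{2678} - - \frac{21}{439} = \frac{1193}{2678} + \frac{21}{439} = \frac{579965}{1175642}$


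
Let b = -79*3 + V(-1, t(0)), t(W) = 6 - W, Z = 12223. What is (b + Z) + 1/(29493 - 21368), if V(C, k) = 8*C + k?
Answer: 97370001/8125 ≈ 11984.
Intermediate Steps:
V(C, k) = k + 8*C
b = -239 (b = -79*3 + ((6 - 1*0) + 8*(-1)) = -237 + ((6 + 0) - 8) = -237 + (6 - 8) = -237 - 2 = -239)
(b + Z) + 1/(29493 - 21368) = (-239 + 12223) + 1/(29493 - 21368) = 11984 + 1/8125 = 97370001/8125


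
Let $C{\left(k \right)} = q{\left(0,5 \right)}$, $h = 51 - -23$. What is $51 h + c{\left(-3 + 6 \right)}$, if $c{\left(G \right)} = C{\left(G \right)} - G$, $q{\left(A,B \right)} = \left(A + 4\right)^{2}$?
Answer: $3787$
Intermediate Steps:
$h = 74$ ($h = 51 + 23 = 74$)
$q{\left(A,B \right)} = \left(4 + A\right)^{2}$
$C{\left(k \right)} = 16$ ($C{\left(k \right)} = \left(4 + 0\right)^{2} = 4^{2} = 16$)
$c{\left(G \right)} = 16 - G$
$51 h + c{\left(-3 + 6 \right)} = 51 \cdot 74 + \left(16 - \left(-3 + 6\right)\right) = 3774 + \left(16 - 3\right) = 3774 + 13 = 3787$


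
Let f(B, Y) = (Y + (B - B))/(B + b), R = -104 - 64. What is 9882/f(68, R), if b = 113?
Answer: -298107/28 ≈ -10647.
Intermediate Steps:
R = -168
f(B, Y) = Y/(113 + B) (f(B, Y) = (Y + (B - B))/(B + 113) = (Y + 0)/(113 + B) = Y/(113 + B))
9882/f(68, R) = 9882/((-168/(113 + 68))) = 9882/((-168/181)) = 9882/((-168*1/181)) = 9882/(-168/181) = 9882*(-181/168) = -298107/28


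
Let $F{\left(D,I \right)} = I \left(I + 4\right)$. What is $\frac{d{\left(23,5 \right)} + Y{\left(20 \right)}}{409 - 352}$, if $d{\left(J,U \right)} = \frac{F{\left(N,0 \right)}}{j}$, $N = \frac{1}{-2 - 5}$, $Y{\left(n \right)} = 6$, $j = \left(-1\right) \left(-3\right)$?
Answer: $\frac{2}{19} \approx 0.10526$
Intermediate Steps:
$j = 3$
$N = - \frac{1}{7}$ ($N = \frac{1}{-7} = - \frac{1}{7} \approx -0.14286$)
$F{\left(D,I \right)} = I \left(4 + I\right)$
$d{\left(J,U \right)} = 0$ ($d{\left(J,U \right)} = \frac{0 \left(4 + 0\right)}{3} = 0 \cdot 4 \cdot \frac{1}{3} = 0 \cdot \frac{1}{3} = 0$)
$\frac{d{\left(23,5 \right)} + Y{\left(20 \right)}}{409 - 352} = \frac{0 + 6}{409 - 352} = \frac{6}{57} = 6 \cdot \frac{1}{57} = \frac{2}{19}$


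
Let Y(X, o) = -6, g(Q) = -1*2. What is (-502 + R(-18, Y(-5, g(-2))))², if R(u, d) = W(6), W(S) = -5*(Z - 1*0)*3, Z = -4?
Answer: 195364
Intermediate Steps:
g(Q) = -2
W(S) = 60 (W(S) = -5*(-4 - 1*0)*3 = -5*(-4 + 0)*3 = -5*(-4)*3 = 20*3 = 60)
R(u, d) = 60
(-502 + R(-18, Y(-5, g(-2))))² = (-502 + 60)² = (-442)² = 195364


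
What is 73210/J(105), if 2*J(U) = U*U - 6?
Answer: 146420/11019 ≈ 13.288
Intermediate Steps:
J(U) = -3 + U**2/2 (J(U) = (U*U - 6)/2 = (U**2 - 6)/2 = (-6 + U**2)/2 = -3 + U**2/2)
73210/J(105) = 73210/(-3 + (1/2)*105**2) = 73210/(-3 + (1/2)*11025) = 73210/(-3 + 11025/2) = 73210/(11019/2) = 73210*(2/11019) = 146420/11019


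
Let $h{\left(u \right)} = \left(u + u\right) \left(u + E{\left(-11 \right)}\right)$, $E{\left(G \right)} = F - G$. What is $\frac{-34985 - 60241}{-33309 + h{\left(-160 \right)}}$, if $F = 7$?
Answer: $- \frac{95226}{12131} \approx -7.8498$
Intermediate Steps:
$E{\left(G \right)} = 7 - G$
$h{\left(u \right)} = 2 u \left(18 + u\right)$ ($h{\left(u \right)} = \left(u + u\right) \left(u + \left(7 - -11\right)\right) = 2 u \left(u + \left(7 + 11\right)\right) = 2 u \left(u + 18\right) = 2 u \left(18 + u\right)$)
$\frac{-34985 - 60241}{-33309 + h{\left(-160 \right)}} = \frac{-34985 - 60241}{-33309 + 2 \left(-160\right) \left(18 - 160\right)} = - \frac{95226}{-33309 + 2 \left(-160\right) \left(-142\right)} = - \frac{95226}{-33309 + 45440} = - \frac{95226}{12131}$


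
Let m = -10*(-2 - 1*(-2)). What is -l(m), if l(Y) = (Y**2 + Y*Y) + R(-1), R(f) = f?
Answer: 1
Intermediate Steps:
m = 0 (m = -10*(-2 + 2) = -10*0 = 0)
l(Y) = -1 + 2*Y**2 (l(Y) = (Y**2 + Y*Y) - 1 = (Y**2 + Y**2) - 1 = 2*Y**2 - 1 = -1 + 2*Y**2)
-l(m) = -(-1 + 2*0**2) = -(-1 + 2*0) = -(-1 + 0) = -1*(-1) = 1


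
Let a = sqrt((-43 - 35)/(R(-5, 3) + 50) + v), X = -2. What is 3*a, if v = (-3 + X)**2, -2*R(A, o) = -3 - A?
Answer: 3*sqrt(1147)/7 ≈ 14.515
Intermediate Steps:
R(A, o) = 3/2 + A/2 (R(A, o) = -(-3 - A)/2 = 3/2 + A/2)
v = 25 (v = (-3 - 2)**2 = (-5)**2 = 25)
a = sqrt(1147)/7 (a = sqrt((-43 - 35)/((3/2 + (1/2)*(-5)) + 50) + 25) = sqrt(-78/((3/2 - 5/2) + 50) + 25) = sqrt(-78/(-1 + 50) + 25) = sqrt(-78/49 + 25) = sqrt(1147/49) = sqrt(1147)/7 ≈ 4.8382)
3*a = 3*(sqrt(1147)/7) = 3*sqrt(1147)/7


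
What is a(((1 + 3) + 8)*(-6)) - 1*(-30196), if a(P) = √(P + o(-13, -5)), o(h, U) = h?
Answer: 30196 + I*√85 ≈ 30196.0 + 9.2195*I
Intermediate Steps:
a(P) = √(-13 + P) (a(P) = √(P - 13) = √(-13 + P))
a(((1 + 3) + 8)*(-6)) - 1*(-30196) = √(-13 + ((1 + 3) + 8)*(-6)) - 1*(-30196) = √(-13 + (4 + 8)*(-6)) + 30196 = √(-13 + 12*(-6)) + 30196 = √(-13 - 72) + 30196 = √(-85) + 30196 = I*√85 + 30196 = 30196 + I*√85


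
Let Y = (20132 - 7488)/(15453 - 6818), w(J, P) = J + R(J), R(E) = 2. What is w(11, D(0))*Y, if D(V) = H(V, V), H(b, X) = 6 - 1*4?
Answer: 164372/8635 ≈ 19.036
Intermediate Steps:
H(b, X) = 2 (H(b, X) = 6 - 4 = 2)
D(V) = 2
w(J, P) = 2 + J (w(J, P) = J + 2 = 2 + J)
Y = 12644/8635 ≈ 1.4643
w(11, D(0))*Y = (2 + 11)*(12644/8635) = 13*(12644/8635) = 164372/8635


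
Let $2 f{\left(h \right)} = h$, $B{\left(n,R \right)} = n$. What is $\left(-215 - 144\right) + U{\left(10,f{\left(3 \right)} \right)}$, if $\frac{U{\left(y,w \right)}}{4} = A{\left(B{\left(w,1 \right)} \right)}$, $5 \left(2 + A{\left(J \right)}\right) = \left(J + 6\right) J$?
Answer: $-358$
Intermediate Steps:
$f{\left(h \right)} = \frac{h}{2}$
$A{\left(J \right)} = -2 + \frac{J \left(6 + J\right)}{5}$ ($A{\left(J \right)} = -2 + \frac{\left(J + 6\right) J}{5} = -2 + \frac{\left(6 + J\right) J}{5} = -2 + \frac{J \left(6 + J\right)}{5}$)
$U{\left(y,w \right)} = -8 + \frac{4 w^{2}}{5} + \frac{24 w}{5}$ ($U{\left(y,w \right)} = 4 \left(-2 + \frac{w^{2}}{5} + \frac{6 w}{5}\right) = -8 + \frac{4 w^{2}}{5} + \frac{24 w}{5}$)
$\left(-215 - 144\right) + U{\left(10,f{\left(3 \right)} \right)} = \left(-215 - 144\right) + \left(-8 + \frac{4 \left(\frac{1}{2} \cdot 3\right)^{2}}{5} + \frac{24 \cdot \frac{1}{2} \cdot 3}{5}\right) = \left(-215 - 144\right) + \left(-8 + \frac{4 \left(\frac{3}{2}\right)^{2}}{5} + \frac{24}{5} \cdot \frac{3}{2}\right) = -359 + \left(-8 + \frac{4}{5} \cdot \frac{9}{4} + \frac{36}{5}\right) = -359 + \left(-8 + \frac{9}{5} + \frac{36}{5}\right) = -359 + 1 = -358$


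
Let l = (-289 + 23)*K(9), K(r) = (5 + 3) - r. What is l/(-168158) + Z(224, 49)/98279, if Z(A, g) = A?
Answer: 5762589/8263200041 ≈ 0.00069738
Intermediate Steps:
K(r) = 8 - r
l = 266 (l = (-289 + 23)*(8 - 1*9) = -266*(8 - 9) = -266*(-1) = 266)
l/(-168158) + Z(224, 49)/98279 = 266/(-168158) + 224/98279 = 266*(-1/168158) + 224*(1/98279) = -133/84079 + 224/98279 = 5762589/8263200041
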